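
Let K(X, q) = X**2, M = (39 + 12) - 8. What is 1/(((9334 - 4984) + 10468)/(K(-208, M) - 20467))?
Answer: 22797/14818 ≈ 1.5385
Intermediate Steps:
M = 43 (M = 51 - 8 = 43)
1/(((9334 - 4984) + 10468)/(K(-208, M) - 20467)) = 1/(((9334 - 4984) + 10468)/((-208)**2 - 20467)) = 1/((4350 + 10468)/(43264 - 20467)) = 1/(14818/22797) = 22797/14818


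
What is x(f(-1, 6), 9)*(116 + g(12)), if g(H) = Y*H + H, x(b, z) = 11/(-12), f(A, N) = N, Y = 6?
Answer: -550/3 ≈ -183.33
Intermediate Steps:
x(b, z) = -11/12 (x(b, z) = 11*(-1/12) = -11/12)
g(H) = 7*H (g(H) = 6*H + H = 7*H)
x(f(-1, 6), 9)*(116 + g(12)) = -11*(116 + 7*12)/12 = -11*(116 + 84)/12 = -11/12*200 = -550/3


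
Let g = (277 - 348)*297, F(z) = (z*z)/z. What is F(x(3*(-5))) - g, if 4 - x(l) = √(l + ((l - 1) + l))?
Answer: 21091 - I*√46 ≈ 21091.0 - 6.7823*I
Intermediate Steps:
x(l) = 4 - √(-1 + 3*l) (x(l) = 4 - √(l + ((l - 1) + l)) = 4 - √(l + ((-1 + l) + l)) = 4 - √(l + (-1 + 2*l)) = 4 - √(-1 + 3*l))
F(z) = z (F(z) = z²/z = z)
g = -21087 (g = -71*297 = -21087)
F(x(3*(-5))) - g = (4 - √(-1 + 3*(3*(-5)))) - 1*(-21087) = (4 - √(-1 + 3*(-15))) + 21087 = (4 - √(-1 - 45)) + 21087 = (4 - √(-46)) + 21087 = (4 - I*√46) + 21087 = 21091 - I*√46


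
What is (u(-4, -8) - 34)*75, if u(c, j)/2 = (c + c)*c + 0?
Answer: 2250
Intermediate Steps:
u(c, j) = 4*c**2 (u(c, j) = 2*((c + c)*c + 0) = 2*((2*c)*c + 0) = 2*(2*c**2 + 0) = 2*(2*c**2) = 4*c**2)
(u(-4, -8) - 34)*75 = (4*(-4)**2 - 34)*75 = (4*16 - 34)*75 = (64 - 34)*75 = 30*75 = 2250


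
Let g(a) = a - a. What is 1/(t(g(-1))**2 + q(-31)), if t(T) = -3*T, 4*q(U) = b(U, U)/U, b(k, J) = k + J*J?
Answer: -2/15 ≈ -0.13333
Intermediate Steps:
g(a) = 0
b(k, J) = k + J**2
q(U) = (U + U**2)/(4*U) (q(U) = ((U + U**2)/U)/4 = (U + U**2)/(4*U))
1/(t(g(-1))**2 + q(-31)) = 1/((-3*0)**2 + (1/4 + (1/4)*(-31))) = 1/(0**2 + (1/4 - 31/4)) = 1/(0 - 15/2) = 1/(-15/2) = -2/15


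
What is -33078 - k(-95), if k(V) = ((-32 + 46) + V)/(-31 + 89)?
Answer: -1918443/58 ≈ -33077.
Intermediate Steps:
k(V) = 7/29 + V/58 (k(V) = (14 + V)/58 = (14 + V)*(1/58) = 7/29 + V/58)
-33078 - k(-95) = -33078 - (7/29 + (1/58)*(-95)) = -33078 - (7/29 - 95/58) = -33078 - 1*(-81/58) = -33078 + 81/58 = -1918443/58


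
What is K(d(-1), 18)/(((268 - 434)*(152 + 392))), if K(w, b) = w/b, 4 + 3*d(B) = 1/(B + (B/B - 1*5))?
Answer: 7/8127360 ≈ 8.6129e-7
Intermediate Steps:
d(B) = -4/3 + 1/(3*(-4 + B)) (d(B) = -4/3 + 1/(3*(B + (B/B - 1*5))) = -4/3 + 1/(3*(B + (1 - 5))) = -4/3 + 1/(3*(B - 4)) = -4/3 + 1/(3*(-4 + B)))
K(d(-1), 18)/(((268 - 434)*(152 + 392))) = (((17 - 4*(-1))/(3*(-4 - 1)))/18)/(((268 - 434)*(152 + 392))) = (((1/3)*(17 + 4)/(-5))*(1/18))/((-166*544)) = (((1/3)*(-1/5)*21)*(1/18))/(-90304) = -7/5*1/18*(-1/90304) = -7/90*(-1/90304) = 7/8127360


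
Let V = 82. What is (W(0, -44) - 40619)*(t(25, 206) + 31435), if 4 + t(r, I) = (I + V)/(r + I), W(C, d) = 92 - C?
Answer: -98086809141/77 ≈ -1.2739e+9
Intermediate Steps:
t(r, I) = -4 + (82 + I)/(I + r) (t(r, I) = -4 + (I + 82)/(r + I) = -4 + (82 + I)/(I + r))
(W(0, -44) - 40619)*(t(25, 206) + 31435) = ((92 - 1*0) - 40619)*((82 - 4*25 - 3*206)/(206 + 25) + 31435) = ((92 + 0) - 40619)*((82 - 100 - 618)/231 + 31435) = (92 - 40619)*((1/231)*(-636) + 31435) = -40527*(-212/77 + 31435) = -40527*2420283/77 = -98086809141/77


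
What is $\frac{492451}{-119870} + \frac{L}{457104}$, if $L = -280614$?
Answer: $- \frac{21561543507}{4566088040} \approx -4.7221$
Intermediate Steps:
$\frac{492451}{-119870} + \frac{L}{457104} = \frac{492451}{-119870} - \frac{280614}{457104} = 492451 \left(- \frac{1}{119870}\right) - \frac{46769}{76184} = - \frac{492451}{119870} - \frac{46769}{76184} = - \frac{21561543507}{4566088040}$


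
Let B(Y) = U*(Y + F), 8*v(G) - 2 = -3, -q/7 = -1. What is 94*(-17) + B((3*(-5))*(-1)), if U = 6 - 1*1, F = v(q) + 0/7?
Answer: -12189/8 ≈ -1523.6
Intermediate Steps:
q = 7 (q = -7*(-1) = 7)
v(G) = -1/8 (v(G) = 1/4 + (1/8)*(-3) = 1/4 - 3/8 = -1/8)
F = -1/8 (F = -1/8 + 0/7 = -1/8 + 0*(1/7) = -1/8 + 0 = -1/8 ≈ -0.12500)
U = 5 (U = 6 - 1 = 5)
B(Y) = -5/8 + 5*Y (B(Y) = 5*(Y - 1/8) = 5*(-1/8 + Y) = -5/8 + 5*Y)
94*(-17) + B((3*(-5))*(-1)) = 94*(-17) + (-5/8 + 5*((3*(-5))*(-1))) = -1598 + (-5/8 + 5*(-15*(-1))) = -1598 + (-5/8 + 5*15) = -1598 + (-5/8 + 75) = -1598 + 595/8 = -12189/8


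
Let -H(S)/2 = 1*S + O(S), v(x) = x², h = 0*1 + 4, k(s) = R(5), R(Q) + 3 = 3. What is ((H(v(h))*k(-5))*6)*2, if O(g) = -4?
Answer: 0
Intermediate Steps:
R(Q) = 0 (R(Q) = -3 + 3 = 0)
k(s) = 0
h = 4 (h = 0 + 4 = 4)
H(S) = 8 - 2*S (H(S) = -2*(1*S - 4) = -2*(S - 4) = -2*(-4 + S) = 8 - 2*S)
((H(v(h))*k(-5))*6)*2 = (((8 - 2*4²)*0)*6)*2 = (((8 - 2*16)*0)*6)*2 = (((8 - 32)*0)*6)*2 = (-24*0*6)*2 = (0*6)*2 = 0*2 = 0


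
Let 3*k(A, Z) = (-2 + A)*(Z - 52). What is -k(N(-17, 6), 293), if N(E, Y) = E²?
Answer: -69167/3 ≈ -23056.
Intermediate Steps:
k(A, Z) = (-52 + Z)*(-2 + A)/3 (k(A, Z) = ((-2 + A)*(Z - 52))/3 = ((-2 + A)*(-52 + Z))/3 = ((-52 + Z)*(-2 + A))/3 = (-52 + Z)*(-2 + A)/3)
-k(N(-17, 6), 293) = -(104/3 - 52/3*(-17)² - ⅔*293 + (⅓)*(-17)²*293) = -(104/3 - 52/3*289 - 586/3 + (⅓)*289*293) = -(104/3 - 15028/3 - 586/3 + 84677/3) = -1*69167/3 = -69167/3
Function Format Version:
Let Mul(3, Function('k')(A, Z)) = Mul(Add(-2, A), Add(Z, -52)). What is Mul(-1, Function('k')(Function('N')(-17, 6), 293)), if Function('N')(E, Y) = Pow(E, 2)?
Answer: Rational(-69167, 3) ≈ -23056.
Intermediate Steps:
Function('k')(A, Z) = Mul(Rational(1, 3), Add(-52, Z), Add(-2, A)) (Function('k')(A, Z) = Mul(Rational(1, 3), Mul(Add(-2, A), Add(Z, -52))) = Mul(Rational(1, 3), Mul(Add(-2, A), Add(-52, Z))) = Mul(Rational(1, 3), Mul(Add(-52, Z), Add(-2, A))) = Mul(Rational(1, 3), Add(-52, Z), Add(-2, A)))
Mul(-1, Function('k')(Function('N')(-17, 6), 293)) = Mul(-1, Add(Rational(104, 3), Mul(Rational(-52, 3), Pow(-17, 2)), Mul(Rational(-2, 3), 293), Mul(Rational(1, 3), Pow(-17, 2), 293))) = Mul(-1, Add(Rational(104, 3), Mul(Rational(-52, 3), 289), Rational(-586, 3), Mul(Rational(1, 3), 289, 293))) = Mul(-1, Add(Rational(104, 3), Rational(-15028, 3), Rational(-586, 3), Rational(84677, 3))) = Mul(-1, Rational(69167, 3)) = Rational(-69167, 3)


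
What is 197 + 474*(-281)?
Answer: -132997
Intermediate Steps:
197 + 474*(-281) = 197 - 133194 = -132997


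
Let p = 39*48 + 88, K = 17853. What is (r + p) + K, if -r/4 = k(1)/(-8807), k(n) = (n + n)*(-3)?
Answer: 174493067/8807 ≈ 19813.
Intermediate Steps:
k(n) = -6*n (k(n) = (2*n)*(-3) = -6*n)
r = -24/8807 (r = -4*(-6*1)/(-8807) = -(-24)*(-1)/8807 = -4*6/8807 = -24/8807 ≈ -0.0027251)
p = 1960 (p = 1872 + 88 = 1960)
(r + p) + K = (-24/8807 + 1960) + 17853 = 17261696/8807 + 17853 = 174493067/8807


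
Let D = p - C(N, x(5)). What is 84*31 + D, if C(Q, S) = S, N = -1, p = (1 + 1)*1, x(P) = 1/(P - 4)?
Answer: 2605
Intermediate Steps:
x(P) = 1/(-4 + P)
p = 2 (p = 2*1 = 2)
D = 1 (D = 2 - 1/(-4 + 5) = 2 - 1/1 = 2 - 1*1 = 2 - 1 = 1)
84*31 + D = 84*31 + 1 = 2604 + 1 = 2605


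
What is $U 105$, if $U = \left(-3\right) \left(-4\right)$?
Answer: $1260$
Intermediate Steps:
$U = 12$
$U 105 = 12 \cdot 105 = 1260$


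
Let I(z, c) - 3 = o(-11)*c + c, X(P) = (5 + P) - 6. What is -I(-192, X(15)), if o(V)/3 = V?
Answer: 445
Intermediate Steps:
o(V) = 3*V
X(P) = -1 + P
I(z, c) = 3 - 32*c (I(z, c) = 3 + ((3*(-11))*c + c) = 3 + (-33*c + c) = 3 - 32*c)
-I(-192, X(15)) = -(3 - 32*(-1 + 15)) = -(3 - 32*14) = -(3 - 448) = -1*(-445) = 445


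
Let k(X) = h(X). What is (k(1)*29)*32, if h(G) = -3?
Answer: -2784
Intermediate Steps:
k(X) = -3
(k(1)*29)*32 = -3*29*32 = -87*32 = -2784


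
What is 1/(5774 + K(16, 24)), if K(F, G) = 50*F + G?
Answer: 1/6598 ≈ 0.00015156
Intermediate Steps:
K(F, G) = G + 50*F
1/(5774 + K(16, 24)) = 1/(5774 + (24 + 50*16)) = 1/(5774 + (24 + 800)) = 1/(5774 + 824) = 1/6598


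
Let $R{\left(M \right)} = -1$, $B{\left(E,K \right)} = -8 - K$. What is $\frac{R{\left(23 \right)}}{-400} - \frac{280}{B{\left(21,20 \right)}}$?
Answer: $\frac{4001}{400} \approx 10.003$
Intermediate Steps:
$\frac{R{\left(23 \right)}}{-400} - \frac{280}{B{\left(21,20 \right)}} = - \frac{1}{-400} - \frac{280}{-8 - 20} = \left(-1\right) \left(- \frac{1}{400}\right) - \frac{280}{-8 - 20} = \frac{1}{400} - \frac{280}{-28} = \frac{1}{400} - -10 = \frac{1}{400} + 10 = \frac{4001}{400}$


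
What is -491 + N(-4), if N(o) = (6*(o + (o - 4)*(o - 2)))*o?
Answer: -1547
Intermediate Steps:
N(o) = o*(6*o + 6*(-4 + o)*(-2 + o)) (N(o) = (6*(o + (-4 + o)*(-2 + o)))*o = (6*o + 6*(-4 + o)*(-2 + o))*o = o*(6*o + 6*(-4 + o)*(-2 + o)))
-491 + N(-4) = -491 + 6*(-4)*(8 + (-4)² - 5*(-4)) = -491 + 6*(-4)*(8 + 16 + 20) = -491 + 6*(-4)*44 = -491 - 1056 = -1547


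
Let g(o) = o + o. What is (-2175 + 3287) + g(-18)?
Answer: 1076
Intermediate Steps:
g(o) = 2*o
(-2175 + 3287) + g(-18) = (-2175 + 3287) + 2*(-18) = 1112 - 36 = 1076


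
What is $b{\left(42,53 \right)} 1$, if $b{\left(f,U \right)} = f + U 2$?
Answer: $148$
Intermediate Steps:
$b{\left(f,U \right)} = f + 2 U$
$b{\left(42,53 \right)} 1 = \left(42 + 2 \cdot 53\right) 1 = \left(42 + 106\right) 1 = 148 \cdot 1 = 148$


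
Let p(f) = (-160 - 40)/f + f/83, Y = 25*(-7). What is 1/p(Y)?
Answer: -581/561 ≈ -1.0357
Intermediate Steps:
Y = -175
p(f) = -200/f + f/83 (p(f) = -200/f + f*(1/83) = -200/f + f/83)
1/p(Y) = 1/(-200/(-175) + (1/83)*(-175)) = 1/(-200*(-1/175) - 175/83) = 1/(8/7 - 175/83) = 1/(-561/581) = -581/561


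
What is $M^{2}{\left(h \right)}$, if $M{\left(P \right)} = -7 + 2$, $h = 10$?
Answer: $25$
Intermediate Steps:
$M{\left(P \right)} = -5$
$M^{2}{\left(h \right)} = \left(-5\right)^{2} = 25$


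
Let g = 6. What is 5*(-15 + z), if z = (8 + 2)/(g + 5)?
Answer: -775/11 ≈ -70.455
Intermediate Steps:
z = 10/11 (z = (8 + 2)/(6 + 5) = 10/11 ≈ 0.90909)
5*(-15 + z) = 5*(-15 + 10/11) = 5*(-155/11) = -775/11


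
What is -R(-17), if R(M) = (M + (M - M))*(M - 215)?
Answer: -3944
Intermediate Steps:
R(M) = M*(-215 + M) (R(M) = (M + 0)*(-215 + M) = M*(-215 + M))
-R(-17) = -(-17)*(-215 - 17) = -(-17)*(-232) = -1*3944 = -3944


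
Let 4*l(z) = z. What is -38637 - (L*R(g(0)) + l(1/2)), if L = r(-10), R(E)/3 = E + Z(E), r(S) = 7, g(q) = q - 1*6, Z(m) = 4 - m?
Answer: -309769/8 ≈ -38721.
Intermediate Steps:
g(q) = -6 + q (g(q) = q - 6 = -6 + q)
R(E) = 12 (R(E) = 3*(E + (4 - E)) = 3*4 = 12)
L = 7
l(z) = z/4
-38637 - (L*R(g(0)) + l(1/2)) = -38637 - (7*12 + (¼)/2) = -38637 - (84 + (¼)*(½)) = -38637 - (84 + ⅛) = -38637 - 1*673/8 = -38637 - 673/8 = -309769/8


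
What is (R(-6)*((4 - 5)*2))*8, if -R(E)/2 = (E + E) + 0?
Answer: -384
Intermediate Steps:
R(E) = -4*E (R(E) = -2*((E + E) + 0) = -2*(2*E + 0) = -4*E)
(R(-6)*((4 - 5)*2))*8 = ((-4*(-6))*((4 - 5)*2))*8 = (24*(-1*2))*8 = (24*(-2))*8 = -48*8 = -384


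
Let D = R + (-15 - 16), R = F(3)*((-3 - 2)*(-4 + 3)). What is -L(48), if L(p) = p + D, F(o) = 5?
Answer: -42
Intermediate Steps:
R = 25 (R = 5*((-3 - 2)*(-4 + 3)) = 5*(-5*(-1)) = 5*5 = 25)
D = -6 (D = 25 + (-15 - 16) = 25 - 31 = -6)
L(p) = -6 + p (L(p) = p - 6 = -6 + p)
-L(48) = -(-6 + 48) = -1*42 = -42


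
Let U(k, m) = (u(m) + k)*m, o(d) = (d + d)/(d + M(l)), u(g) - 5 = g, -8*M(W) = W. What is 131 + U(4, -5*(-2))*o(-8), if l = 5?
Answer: 33359/69 ≈ 483.46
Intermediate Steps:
M(W) = -W/8
u(g) = 5 + g
o(d) = 2*d/(-5/8 + d) (o(d) = (d + d)/(d - ⅛*5) = (2*d)/(d - 5/8) = (2*d)/(-5/8 + d) = 2*d/(-5/8 + d))
U(k, m) = m*(5 + k + m) (U(k, m) = ((5 + m) + k)*m = (5 + k + m)*m = m*(5 + k + m))
131 + U(4, -5*(-2))*o(-8) = 131 + ((-5*(-2))*(5 + 4 - 5*(-2)))*(16*(-8)/(-5 + 8*(-8))) = 131 + (10*(5 + 4 + 10))*(16*(-8)/(-5 - 64)) = 131 + (10*19)*(16*(-8)/(-69)) = 131 + 190*(16*(-8)*(-1/69)) = 131 + 190*(128/69) = 131 + 24320/69 = 33359/69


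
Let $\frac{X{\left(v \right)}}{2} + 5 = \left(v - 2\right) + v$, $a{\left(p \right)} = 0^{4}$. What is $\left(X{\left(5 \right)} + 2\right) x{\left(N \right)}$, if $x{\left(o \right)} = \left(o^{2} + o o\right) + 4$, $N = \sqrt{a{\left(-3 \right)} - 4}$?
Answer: $-32$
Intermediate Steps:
$a{\left(p \right)} = 0$
$X{\left(v \right)} = -14 + 4 v$ ($X{\left(v \right)} = -10 + 2 \left(\left(v - 2\right) + v\right) = -10 + 2 \left(\left(-2 + v\right) + v\right) = -10 + 2 \left(-2 + 2 v\right) = -10 + \left(-4 + 4 v\right) = -14 + 4 v$)
$N = 2 i$ ($N = \sqrt{0 - 4} = \sqrt{-4} = 2 i \approx 2.0 i$)
$x{\left(o \right)} = 4 + 2 o^{2}$ ($x{\left(o \right)} = \left(o^{2} + o^{2}\right) + 4 = 2 o^{2} + 4 = 4 + 2 o^{2}$)
$\left(X{\left(5 \right)} + 2\right) x{\left(N \right)} = \left(\left(-14 + 4 \cdot 5\right) + 2\right) \left(4 + 2 \left(2 i\right)^{2}\right) = \left(\left(-14 + 20\right) + 2\right) \left(4 + 2 \left(-4\right)\right) = \left(6 + 2\right) \left(4 - 8\right) = 8 \left(-4\right) = -32$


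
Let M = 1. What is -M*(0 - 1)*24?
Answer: 24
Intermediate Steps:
-M*(0 - 1)*24 = -1*(0 - 1)*24 = -1*(-1)*24 = -(-1)*24 = -1*(-24) = 24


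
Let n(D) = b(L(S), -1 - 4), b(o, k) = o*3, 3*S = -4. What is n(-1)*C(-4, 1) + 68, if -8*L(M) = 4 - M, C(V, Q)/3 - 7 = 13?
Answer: -52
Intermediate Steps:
C(V, Q) = 60 (C(V, Q) = 21 + 3*13 = 21 + 39 = 60)
S = -4/3 (S = (1/3)*(-4) = -4/3 ≈ -1.3333)
L(M) = -1/2 + M/8 (L(M) = -(4 - M)/8 = -1/2 + M/8)
b(o, k) = 3*o
n(D) = -2 (n(D) = 3*(-1/2 + (1/8)*(-4/3)) = 3*(-1/2 - 1/6) = 3*(-2/3) = -2)
n(-1)*C(-4, 1) + 68 = -2*60 + 68 = -120 + 68 = -52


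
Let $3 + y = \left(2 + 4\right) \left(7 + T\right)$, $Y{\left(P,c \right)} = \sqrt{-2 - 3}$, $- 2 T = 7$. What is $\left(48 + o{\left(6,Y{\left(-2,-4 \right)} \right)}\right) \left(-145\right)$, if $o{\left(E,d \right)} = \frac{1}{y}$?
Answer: $- \frac{125425}{18} \approx -6968.1$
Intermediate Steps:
$T = - \frac{7}{2}$ ($T = \left(- \frac{1}{2}\right) 7 = - \frac{7}{2} \approx -3.5$)
$Y{\left(P,c \right)} = i \sqrt{5}$ ($Y{\left(P,c \right)} = \sqrt{-5} = i \sqrt{5}$)
$y = 18$ ($y = -3 + \left(2 + 4\right) \left(7 - \frac{7}{2}\right) = -3 + 6 \cdot \frac{7}{2} = -3 + 21 = 18$)
$o{\left(E,d \right)} = \frac{1}{18}$
$\left(48 + o{\left(6,Y{\left(-2,-4 \right)} \right)}\right) \left(-145\right) = \left(48 + \frac{1}{18}\right) \left(-145\right) = \frac{865}{18} \left(-145\right) = - \frac{125425}{18}$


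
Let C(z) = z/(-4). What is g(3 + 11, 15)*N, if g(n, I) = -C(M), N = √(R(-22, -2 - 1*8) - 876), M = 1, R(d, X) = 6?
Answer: I*√870/4 ≈ 7.3739*I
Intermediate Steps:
C(z) = -z/4 (C(z) = z*(-¼) = -z/4)
N = I*√870 (N = √(6 - 876) = √(-870) = I*√870 ≈ 29.496*I)
g(n, I) = ¼ (g(n, I) = -(-1)/4 = -1*(-¼) = ¼)
g(3 + 11, 15)*N = (I*√870)/4 = I*√870/4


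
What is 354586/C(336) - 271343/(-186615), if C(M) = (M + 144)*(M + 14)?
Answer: 3725223013/1045044000 ≈ 3.5647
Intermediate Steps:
C(M) = (14 + M)*(144 + M) (C(M) = (144 + M)*(14 + M) = (14 + M)*(144 + M))
354586/C(336) - 271343/(-186615) = 354586/(2016 + 336**2 + 158*336) - 271343/(-186615) = 354586/(2016 + 112896 + 53088) - 271343*(-1/186615) = 354586/168000 + 271343/186615 = 354586*(1/168000) + 271343/186615 = 177293/84000 + 271343/186615 = 3725223013/1045044000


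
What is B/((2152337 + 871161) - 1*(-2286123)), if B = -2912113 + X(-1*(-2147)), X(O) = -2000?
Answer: -2914113/5309621 ≈ -0.54884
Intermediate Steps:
B = -2914113 (B = -2912113 - 2000 = -2914113)
B/((2152337 + 871161) - 1*(-2286123)) = -2914113/((2152337 + 871161) - 1*(-2286123)) = -2914113/(3023498 + 2286123) = -2914113/5309621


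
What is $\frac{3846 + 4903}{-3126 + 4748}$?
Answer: $\frac{8749}{1622} \approx 5.394$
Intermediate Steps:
$\frac{3846 + 4903}{-3126 + 4748} = \frac{8749}{1622}$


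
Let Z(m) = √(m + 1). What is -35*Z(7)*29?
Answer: -2030*√2 ≈ -2870.9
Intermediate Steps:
Z(m) = √(1 + m)
-35*Z(7)*29 = -35*√(1 + 7)*29 = -70*√2*29 = -2030*√2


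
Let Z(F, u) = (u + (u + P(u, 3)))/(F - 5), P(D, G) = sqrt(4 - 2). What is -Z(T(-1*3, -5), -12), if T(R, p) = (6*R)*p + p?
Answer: 3/10 - sqrt(2)/80 ≈ 0.28232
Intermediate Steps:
P(D, G) = sqrt(2)
T(R, p) = p + 6*R*p (T(R, p) = 6*R*p + p = p + 6*R*p)
Z(F, u) = (sqrt(2) + 2*u)/(-5 + F) (Z(F, u) = (u + (u + sqrt(2)))/(F - 5) = (sqrt(2) + 2*u)/(-5 + F))
-Z(T(-1*3, -5), -12) = -(sqrt(2) + 2*(-12))/(-5 - 5*(1 + 6*(-1*3))) = -(sqrt(2) - 24)/(-5 - 5*(1 + 6*(-3))) = -(-24 + sqrt(2))/(-5 - 5*(1 - 18)) = -(-24 + sqrt(2))/(-5 - 5*(-17)) = -(-24 + sqrt(2))/(-5 + 85) = -(-24 + sqrt(2))/80 = -(-3/10 + sqrt(2)/80) = 3/10 - sqrt(2)/80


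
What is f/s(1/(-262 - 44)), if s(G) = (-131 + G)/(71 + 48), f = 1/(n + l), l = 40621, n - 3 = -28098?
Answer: -18207/251064881 ≈ -7.2519e-5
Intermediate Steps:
n = -28095 (n = 3 - 28098 = -28095)
f = 1/12526 (f = 1/(-28095 + 40621) = 1/12526 ≈ 7.9834e-5)
s(G) = -131/119 + G/119 (s(G) = (-131 + G)/119 = (-131 + G)*(1/119) = -131/119 + G/119)
f/s(1/(-262 - 44)) = 1/(12526*(-131/119 + 1/(119*(-262 - 44)))) = 1/(12526*(-131/119 + (1/119)/(-306))) = 1/(12526*(-131/119 + (1/119)*(-1/306))) = 1/(12526*(-131/119 - 1/36414)) = 1/(12526*(-40087/36414)) = (1/12526)*(-36414/40087) = -18207/251064881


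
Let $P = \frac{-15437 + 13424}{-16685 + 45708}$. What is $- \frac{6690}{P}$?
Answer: $\frac{64721290}{671} \approx 96455.0$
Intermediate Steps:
$P = - \frac{2013}{29023} \approx -0.069359$
$- \frac{6690}{P} = - \frac{6690}{- \frac{2013}{29023}} = \left(-6690\right) \left(- \frac{29023}{2013}\right) = \frac{64721290}{671}$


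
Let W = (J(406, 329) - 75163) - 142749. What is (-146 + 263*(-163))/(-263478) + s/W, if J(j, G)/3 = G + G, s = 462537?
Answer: -28144937654/14223728091 ≈ -1.9787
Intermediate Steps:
J(j, G) = 6*G (J(j, G) = 3*(G + G) = 3*(2*G) = 6*G)
W = -215938 (W = (6*329 - 75163) - 142749 = (1974 - 75163) - 142749 = -73189 - 142749 = -215938)
(-146 + 263*(-163))/(-263478) + s/W = (-146 + 263*(-163))/(-263478) + 462537/(-215938) = (-146 - 42869)*(-1/263478) + 462537*(-1/215938) = -43015*(-1/263478) - 462537/215938 = 43015/263478 - 462537/215938 = -28144937654/14223728091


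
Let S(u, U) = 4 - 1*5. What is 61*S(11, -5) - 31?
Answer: -92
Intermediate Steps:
S(u, U) = -1 (S(u, U) = 4 - 5 = -1)
61*S(11, -5) - 31 = 61*(-1) - 31 = -61 - 31 = -92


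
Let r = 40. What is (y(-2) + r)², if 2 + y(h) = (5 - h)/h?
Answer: 4761/4 ≈ 1190.3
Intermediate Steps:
y(h) = -2 + (5 - h)/h
(y(-2) + r)² = ((-3 + 5/(-2)) + 40)² = ((-3 + 5*(-½)) + 40)² = ((-3 - 5/2) + 40)² = (-11/2 + 40)² = (69/2)² = 4761/4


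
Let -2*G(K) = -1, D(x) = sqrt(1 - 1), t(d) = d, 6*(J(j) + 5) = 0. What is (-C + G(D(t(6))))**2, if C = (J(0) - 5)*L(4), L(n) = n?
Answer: 6561/4 ≈ 1640.3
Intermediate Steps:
J(j) = -5 (J(j) = -5 + (1/6)*0 = -5 + 0 = -5)
D(x) = 0 (D(x) = sqrt(0) = 0)
C = -40 (C = (-5 - 5)*4 = -10*4 = -40)
G(K) = 1/2 (G(K) = -1/2*(-1) = 1/2)
(-C + G(D(t(6))))**2 = (-1*(-40) + 1/2)**2 = (40 + 1/2)**2 = (81/2)**2 = 6561/4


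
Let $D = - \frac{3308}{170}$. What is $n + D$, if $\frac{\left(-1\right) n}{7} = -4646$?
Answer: $\frac{2762716}{85} \approx 32503.0$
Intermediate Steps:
$n = 32522$ ($n = \left(-7\right) \left(-4646\right) = 32522$)
$D = - \frac{1654}{85}$ ($D = \left(-3308\right) \frac{1}{170} = - \frac{1654}{85} \approx -19.459$)
$n + D = 32522 - \frac{1654}{85} = \frac{2762716}{85}$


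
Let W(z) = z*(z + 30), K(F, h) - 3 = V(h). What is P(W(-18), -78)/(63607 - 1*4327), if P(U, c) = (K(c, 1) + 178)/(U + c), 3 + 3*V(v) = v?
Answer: -541/52284960 ≈ -1.0347e-5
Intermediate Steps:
V(v) = -1 + v/3
K(F, h) = 2 + h/3 (K(F, h) = 3 + (-1 + h/3) = 2 + h/3)
W(z) = z*(30 + z)
P(U, c) = 541/(3*(U + c)) (P(U, c) = ((2 + (⅓)*1) + 178)/(U + c) = ((2 + ⅓) + 178)/(U + c) = (7/3 + 178)/(U + c) = 541/(3*(U + c)))
P(W(-18), -78)/(63607 - 1*4327) = (541/(3*(-18*(30 - 18) - 78)))/(63607 - 1*4327) = (541/(3*(-18*12 - 78)))/(63607 - 4327) = (541/(3*(-216 - 78)))/59280 = ((541/3)/(-294))*(1/59280) = ((541/3)*(-1/294))*(1/59280) = -541/882*1/59280 = -541/52284960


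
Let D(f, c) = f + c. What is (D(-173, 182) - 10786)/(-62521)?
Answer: 10777/62521 ≈ 0.17237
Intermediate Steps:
D(f, c) = c + f
(D(-173, 182) - 10786)/(-62521) = ((182 - 173) - 10786)/(-62521) = (9 - 10786)*(-1/62521) = -10777*(-1/62521) = 10777/62521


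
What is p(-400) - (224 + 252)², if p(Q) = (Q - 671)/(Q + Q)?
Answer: -181259729/800 ≈ -2.2657e+5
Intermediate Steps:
p(Q) = (-671 + Q)/(2*Q) (p(Q) = (-671 + Q)/((2*Q)) = (-671 + Q)*(1/(2*Q)) = (-671 + Q)/(2*Q))
p(-400) - (224 + 252)² = (½)*(-671 - 400)/(-400) - (224 + 252)² = (½)*(-1/400)*(-1071) - 1*476² = 1071/800 - 1*226576 = 1071/800 - 226576 = -181259729/800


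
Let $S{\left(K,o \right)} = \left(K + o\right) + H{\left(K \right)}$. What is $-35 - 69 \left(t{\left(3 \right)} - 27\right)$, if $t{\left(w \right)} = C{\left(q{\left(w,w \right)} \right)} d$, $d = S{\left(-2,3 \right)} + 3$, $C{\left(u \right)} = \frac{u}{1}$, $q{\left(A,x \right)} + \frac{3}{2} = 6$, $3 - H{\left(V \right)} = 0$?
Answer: $- \frac{691}{2} \approx -345.5$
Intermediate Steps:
$H{\left(V \right)} = 3$ ($H{\left(V \right)} = 3 - 0 = 3 + 0 = 3$)
$q{\left(A,x \right)} = \frac{9}{2}$ ($q{\left(A,x \right)} = - \frac{3}{2} + 6 = \frac{9}{2}$)
$S{\left(K,o \right)} = 3 + K + o$ ($S{\left(K,o \right)} = \left(K + o\right) + 3 = 3 + K + o$)
$C{\left(u \right)} = u$ ($C{\left(u \right)} = u 1 = u$)
$d = 7$ ($d = \left(3 - 2 + 3\right) + 3 = 4 + 3 = 7$)
$t{\left(w \right)} = \frac{63}{2}$ ($t{\left(w \right)} = \frac{9}{2} \cdot 7 = \frac{63}{2}$)
$-35 - 69 \left(t{\left(3 \right)} - 27\right) = -35 - 69 \left(\frac{63}{2} - 27\right) = -35 - \frac{621}{2} = - \frac{691}{2}$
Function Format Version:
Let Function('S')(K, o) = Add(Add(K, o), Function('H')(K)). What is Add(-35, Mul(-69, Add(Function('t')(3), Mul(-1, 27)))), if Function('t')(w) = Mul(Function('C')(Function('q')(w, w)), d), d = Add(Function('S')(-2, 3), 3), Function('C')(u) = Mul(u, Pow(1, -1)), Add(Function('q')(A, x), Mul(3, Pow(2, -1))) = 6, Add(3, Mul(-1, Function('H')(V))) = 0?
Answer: Rational(-691, 2) ≈ -345.50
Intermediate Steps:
Function('H')(V) = 3 (Function('H')(V) = Add(3, Mul(-1, 0)) = Add(3, 0) = 3)
Function('q')(A, x) = Rational(9, 2) (Function('q')(A, x) = Add(Rational(-3, 2), 6) = Rational(9, 2))
Function('S')(K, o) = Add(3, K, o) (Function('S')(K, o) = Add(Add(K, o), 3) = Add(3, K, o))
Function('C')(u) = u (Function('C')(u) = Mul(u, 1) = u)
d = 7 (d = Add(Add(3, -2, 3), 3) = Add(4, 3) = 7)
Function('t')(w) = Rational(63, 2) (Function('t')(w) = Mul(Rational(9, 2), 7) = Rational(63, 2))
Add(-35, Mul(-69, Add(Function('t')(3), Mul(-1, 27)))) = Add(-35, Mul(-69, Add(Rational(63, 2), Mul(-1, 27)))) = Add(-35, Mul(-69, Add(Rational(63, 2), -27))) = Add(-35, Mul(-69, Rational(9, 2))) = Add(-35, Rational(-621, 2)) = Rational(-691, 2)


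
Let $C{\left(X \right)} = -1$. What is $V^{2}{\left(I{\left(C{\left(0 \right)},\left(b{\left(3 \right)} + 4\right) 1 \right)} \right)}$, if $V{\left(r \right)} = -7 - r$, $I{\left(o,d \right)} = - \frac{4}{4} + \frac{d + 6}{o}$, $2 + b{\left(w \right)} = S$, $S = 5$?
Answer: $49$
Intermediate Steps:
$b{\left(w \right)} = 3$ ($b{\left(w \right)} = -2 + 5 = 3$)
$I{\left(o,d \right)} = -1 + \frac{6 + d}{o}$ ($I{\left(o,d \right)} = \left(-4\right) \frac{1}{4} + \frac{6 + d}{o} = -1 + \frac{6 + d}{o}$)
$V^{2}{\left(I{\left(C{\left(0 \right)},\left(b{\left(3 \right)} + 4\right) 1 \right)} \right)} = \left(-7 - \frac{6 + \left(3 + 4\right) 1 - -1}{-1}\right)^{2} = \left(-7 - - (6 + 7 \cdot 1 + 1)\right)^{2} = \left(-7 - - (6 + 7 + 1)\right)^{2} = \left(-7 - \left(-1\right) 14\right)^{2} = \left(-7 - -14\right)^{2} = \left(-7 + 14\right)^{2} = 7^{2} = 49$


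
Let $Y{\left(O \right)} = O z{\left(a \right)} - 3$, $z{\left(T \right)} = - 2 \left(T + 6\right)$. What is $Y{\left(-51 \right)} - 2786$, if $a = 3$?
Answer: $-1871$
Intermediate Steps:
$z{\left(T \right)} = -12 - 2 T$ ($z{\left(T \right)} = - 2 \left(6 + T\right) = -12 - 2 T$)
$Y{\left(O \right)} = -3 - 18 O$ ($Y{\left(O \right)} = O \left(-12 - 6\right) - 3 = O \left(-18\right) - 3 = - 18 O - 3 = -3 - 18 O$)
$Y{\left(-51 \right)} - 2786 = \left(-3 - -918\right) - 2786 = \left(-3 + 918\right) - 2786 = 915 - 2786 = -1871$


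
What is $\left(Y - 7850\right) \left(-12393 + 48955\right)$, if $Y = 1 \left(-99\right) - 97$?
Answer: $-294177852$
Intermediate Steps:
$Y = -196$ ($Y = -99 - 97 = -196$)
$\left(Y - 7850\right) \left(-12393 + 48955\right) = \left(-196 - 7850\right) \left(-12393 + 48955\right) = \left(-8046\right) 36562 = -294177852$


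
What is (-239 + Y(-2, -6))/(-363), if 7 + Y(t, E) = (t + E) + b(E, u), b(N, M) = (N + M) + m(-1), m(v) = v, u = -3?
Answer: 8/11 ≈ 0.72727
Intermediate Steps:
b(N, M) = -1 + M + N (b(N, M) = (N + M) - 1 = (M + N) - 1 = -1 + M + N)
Y(t, E) = -11 + t + 2*E (Y(t, E) = -7 + ((t + E) + (-1 - 3 + E)) = -7 + ((E + t) + (-4 + E)) = -7 + (-4 + t + 2*E) = -11 + t + 2*E)
(-239 + Y(-2, -6))/(-363) = (-239 + (-11 - 2 + 2*(-6)))/(-363) = (-239 + (-11 - 2 - 12))*(-1/363) = (-239 - 25)*(-1/363) = -264*(-1/363) = 8/11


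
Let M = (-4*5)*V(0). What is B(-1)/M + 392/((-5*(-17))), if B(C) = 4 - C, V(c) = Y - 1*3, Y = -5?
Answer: 12629/2720 ≈ 4.6430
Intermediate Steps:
V(c) = -8 (V(c) = -5 - 1*3 = -5 - 3 = -8)
M = 160 (M = -4*5*(-8) = -20*(-8) = 160)
B(-1)/M + 392/((-5*(-17))) = (4 - 1*(-1))/160 + 392/((-5*(-17))) = (4 + 1)*(1/160) + 392/85 = 5*(1/160) + 392*(1/85) = 1/32 + 392/85 = 12629/2720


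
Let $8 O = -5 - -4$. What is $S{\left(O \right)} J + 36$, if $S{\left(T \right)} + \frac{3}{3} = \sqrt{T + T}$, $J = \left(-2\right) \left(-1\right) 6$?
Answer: $24 + 6 i \approx 24.0 + 6.0 i$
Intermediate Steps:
$O = - \frac{1}{8}$ ($O = \frac{-5 - -4}{8} = \frac{-5 + 4}{8} = \frac{1}{8} \left(-1\right) = - \frac{1}{8} \approx -0.125$)
$J = 12$ ($J = 2 \cdot 6 = 12$)
$S{\left(T \right)} = -1 + \sqrt{2} \sqrt{T}$ ($S{\left(T \right)} = -1 + \sqrt{T + T} = -1 + \sqrt{2 T} = -1 + \sqrt{2} \sqrt{T}$)
$S{\left(O \right)} J + 36 = \left(-1 + \sqrt{2} \sqrt{- \frac{1}{8}}\right) 12 + 36 = \left(-1 + \sqrt{2} \frac{i \sqrt{2}}{4}\right) 12 + 36 = \left(-1 + \frac{i}{2}\right) 12 + 36 = \left(-12 + 6 i\right) + 36 = 24 + 6 i$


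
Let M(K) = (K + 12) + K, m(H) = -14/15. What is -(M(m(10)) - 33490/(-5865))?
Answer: -1822/115 ≈ -15.843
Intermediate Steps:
m(H) = -14/15 (m(H) = -14*1/15 = -14/15)
M(K) = 12 + 2*K (M(K) = (12 + K) + K = 12 + 2*K)
-(M(m(10)) - 33490/(-5865)) = -((12 + 2*(-14/15)) - 33490/(-5865)) = -((12 - 28/15) - 33490*(-1)/5865) = -(152/15 - 1*(-394/69)) = -(152/15 + 394/69) = -1*1822/115 = -1822/115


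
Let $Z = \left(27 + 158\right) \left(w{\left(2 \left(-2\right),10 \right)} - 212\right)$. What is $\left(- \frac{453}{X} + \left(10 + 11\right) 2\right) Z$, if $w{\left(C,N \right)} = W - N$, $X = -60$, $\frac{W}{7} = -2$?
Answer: $-2163353$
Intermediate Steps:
$W = -14$ ($W = 7 \left(-2\right) = -14$)
$w{\left(C,N \right)} = -14 - N$
$Z = -43660$ ($Z = \left(27 + 158\right) \left(\left(-14 - 10\right) - 212\right) = 185 \left(\left(-14 - 10\right) - 212\right) = 185 \left(-24 - 212\right) = 185 \left(-236\right) = -43660$)
$\left(- \frac{453}{X} + \left(10 + 11\right) 2\right) Z = \left(- \frac{453}{-60} + \left(10 + 11\right) 2\right) \left(-43660\right) = \left(\left(-453\right) \left(- \frac{1}{60}\right) + 21 \cdot 2\right) \left(-43660\right) = \left(\frac{151}{20} + 42\right) \left(-43660\right) = \frac{991}{20} \left(-43660\right) = -2163353$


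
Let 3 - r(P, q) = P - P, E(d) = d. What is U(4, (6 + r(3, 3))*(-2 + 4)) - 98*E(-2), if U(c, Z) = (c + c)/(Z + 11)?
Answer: 5692/29 ≈ 196.28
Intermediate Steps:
r(P, q) = 3 (r(P, q) = 3 - (P - P) = 3 - 1*0 = 3 + 0 = 3)
U(c, Z) = 2*c/(11 + Z) (U(c, Z) = (2*c)/(11 + Z) = 2*c/(11 + Z))
U(4, (6 + r(3, 3))*(-2 + 4)) - 98*E(-2) = 2*4/(11 + (6 + 3)*(-2 + 4)) - 98*(-2) = 2*4/(11 + 9*2) + 196 = 2*4/(11 + 18) + 196 = 2*4/29 + 196 = 2*4*(1/29) + 196 = 8/29 + 196 = 5692/29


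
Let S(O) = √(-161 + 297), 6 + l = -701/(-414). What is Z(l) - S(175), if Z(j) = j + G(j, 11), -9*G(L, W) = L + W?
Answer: -9409/1863 - 2*√34 ≈ -16.712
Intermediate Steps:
l = -1783/414 (l = -6 - 701/(-414) = -6 - 701*(-1/414) = -6 + 701/414 = -1783/414 ≈ -4.3068)
S(O) = 2*√34 (S(O) = √136 = 2*√34)
G(L, W) = -L/9 - W/9 (G(L, W) = -(L + W)/9 = -L/9 - W/9)
Z(j) = -11/9 + 8*j/9 (Z(j) = j + (-j/9 - ⅑*11) = j + (-j/9 - 11/9) = j + (-11/9 - j/9) = -11/9 + 8*j/9)
Z(l) - S(175) = (-11/9 + (8/9)*(-1783/414)) - 2*√34 = (-11/9 - 7132/1863) - 2*√34 = -9409/1863 - 2*√34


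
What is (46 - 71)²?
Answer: 625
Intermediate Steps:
(46 - 71)² = (-25)² = 625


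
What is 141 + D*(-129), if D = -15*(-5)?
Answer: -9534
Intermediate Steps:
D = 75 (D = -1*(-75) = 75)
141 + D*(-129) = 141 + 75*(-129) = 141 - 9675 = -9534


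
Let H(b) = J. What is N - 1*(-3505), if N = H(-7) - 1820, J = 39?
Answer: 1724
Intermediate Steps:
H(b) = 39
N = -1781 (N = 39 - 1820 = -1781)
N - 1*(-3505) = -1781 - 1*(-3505) = -1781 + 3505 = 1724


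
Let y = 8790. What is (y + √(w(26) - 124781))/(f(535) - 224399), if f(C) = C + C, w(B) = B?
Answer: -2930/74443 - I*√124755/223329 ≈ -0.039359 - 0.0015816*I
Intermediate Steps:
f(C) = 2*C
(y + √(w(26) - 124781))/(f(535) - 224399) = (8790 + √(26 - 124781))/(2*535 - 224399) = (8790 + √(-124755))/(1070 - 224399) = (8790 + I*√124755)/(-223329) = (8790 + I*√124755)*(-1/223329) = -2930/74443 - I*√124755/223329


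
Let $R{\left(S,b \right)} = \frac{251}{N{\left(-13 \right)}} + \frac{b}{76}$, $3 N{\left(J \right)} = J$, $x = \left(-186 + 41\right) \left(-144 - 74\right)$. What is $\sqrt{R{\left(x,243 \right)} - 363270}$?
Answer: $\frac{3 i \sqrt{9851590307}}{494} \approx 602.76 i$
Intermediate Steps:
$x = 31610$ ($x = \left(-145\right) \left(-218\right) = 31610$)
$N{\left(J \right)} = \frac{J}{3}$
$R{\left(S,b \right)} = - \frac{753}{13} + \frac{b}{76}$ ($R{\left(S,b \right)} = \frac{251}{\frac{1}{3} \left(-13\right)} + \frac{b}{76} = \frac{251}{- \frac{13}{3}} + b \frac{1}{76} = 251 \left(- \frac{3}{13}\right) + \frac{b}{76} = - \frac{753}{13} + \frac{b}{76}$)
$\sqrt{R{\left(x,243 \right)} - 363270} = \sqrt{\left(- \frac{753}{13} + \frac{1}{76} \cdot 243\right) - 363270} = \sqrt{\left(- \frac{753}{13} + \frac{243}{76}\right) - 363270} = \sqrt{- \frac{54069}{988} - 363270} = \sqrt{- \frac{358964829}{988}} = \frac{3 i \sqrt{9851590307}}{494}$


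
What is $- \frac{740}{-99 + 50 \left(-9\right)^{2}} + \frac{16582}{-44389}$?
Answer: $- \frac{98363342}{175380939} \approx -0.56085$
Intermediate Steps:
$- \frac{740}{-99 + 50 \left(-9\right)^{2}} + \frac{16582}{-44389} = - \frac{740}{-99 + 50 \cdot 81} + 16582 \left(- \frac{1}{44389}\right) = - \frac{740}{-99 + 4050} - \frac{16582}{44389} = - \frac{740}{3951} - \frac{16582}{44389} = - \frac{98363342}{175380939}$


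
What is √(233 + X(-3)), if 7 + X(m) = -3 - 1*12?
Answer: √211 ≈ 14.526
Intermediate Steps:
X(m) = -22 (X(m) = -7 + (-3 - 1*12) = -7 + (-3 - 12) = -7 - 15 = -22)
√(233 + X(-3)) = √(233 - 22) = √211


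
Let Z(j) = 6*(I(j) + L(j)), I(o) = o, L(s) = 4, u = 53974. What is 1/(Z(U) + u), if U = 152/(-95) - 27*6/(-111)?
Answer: 185/9989474 ≈ 1.8519e-5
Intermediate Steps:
U = -26/185 (U = 152*(-1/95) - 162*(-1/111) = -8/5 + 54/37 = -26/185 ≈ -0.14054)
Z(j) = 24 + 6*j (Z(j) = 6*(j + 4) = 6*(4 + j) = 24 + 6*j)
1/(Z(U) + u) = 1/((24 + 6*(-26/185)) + 53974) = 1/((24 - 156/185) + 53974) = 1/(4284/185 + 53974) = 1/(9989474/185) = 185/9989474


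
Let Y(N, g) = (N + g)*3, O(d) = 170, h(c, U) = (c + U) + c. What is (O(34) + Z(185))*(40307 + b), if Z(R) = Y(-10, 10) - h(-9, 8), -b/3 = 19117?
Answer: -3067920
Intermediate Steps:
b = -57351 (b = -3*19117 = -57351)
h(c, U) = U + 2*c (h(c, U) = (U + c) + c = U + 2*c)
Y(N, g) = 3*N + 3*g
Z(R) = 10 (Z(R) = (3*(-10) + 3*10) - (8 + 2*(-9)) = (-30 + 30) - (8 - 18) = 0 - 1*(-10) = 0 + 10 = 10)
(O(34) + Z(185))*(40307 + b) = (170 + 10)*(40307 - 57351) = 180*(-17044) = -3067920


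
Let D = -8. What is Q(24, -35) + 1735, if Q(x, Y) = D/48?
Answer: 10409/6 ≈ 1734.8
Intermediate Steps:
Q(x, Y) = -1/6 (Q(x, Y) = -8/48 = -8*1/48 = -1/6)
Q(24, -35) + 1735 = -1/6 + 1735 = 10409/6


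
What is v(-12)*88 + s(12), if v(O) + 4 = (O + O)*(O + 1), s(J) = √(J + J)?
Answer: 22880 + 2*√6 ≈ 22885.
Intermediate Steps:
s(J) = √2*√J (s(J) = √(2*J) = √2*√J)
v(O) = -4 + 2*O*(1 + O) (v(O) = -4 + (O + O)*(O + 1) = -4 + (2*O)*(1 + O) = -4 + 2*O*(1 + O))
v(-12)*88 + s(12) = (-4 + 2*(-12) + 2*(-12)²)*88 + √2*√12 = (-4 - 24 + 2*144)*88 + √2*(2*√3) = (-4 - 24 + 288)*88 + 2*√6 = 260*88 + 2*√6 = 22880 + 2*√6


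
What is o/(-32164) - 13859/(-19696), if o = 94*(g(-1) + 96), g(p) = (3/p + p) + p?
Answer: 69320323/158375536 ≈ 0.43770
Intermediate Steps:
g(p) = 2*p + 3/p (g(p) = (p + 3/p) + p = 2*p + 3/p)
o = 8554 (o = 94*((2*(-1) + 3/(-1)) + 96) = 94*((-2 + 3*(-1)) + 96) = 94*((-2 - 3) + 96) = 94*(-5 + 96) = 94*91 = 8554)
o/(-32164) - 13859/(-19696) = 8554/(-32164) - 13859/(-19696) = 8554*(-1/32164) - 13859*(-1/19696) = -4277/16082 + 13859/19696 = 69320323/158375536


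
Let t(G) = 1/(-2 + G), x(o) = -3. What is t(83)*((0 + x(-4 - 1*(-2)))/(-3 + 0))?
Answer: 1/81 ≈ 0.012346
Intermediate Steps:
t(83)*((0 + x(-4 - 1*(-2)))/(-3 + 0)) = ((0 - 3)/(-3 + 0))/(-2 + 83) = (-3/(-3))/81 = (-3*(-⅓))/81 = (1/81)*1 = 1/81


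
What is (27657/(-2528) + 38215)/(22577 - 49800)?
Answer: -96579863/68819744 ≈ -1.4034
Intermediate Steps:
(27657/(-2528) + 38215)/(22577 - 49800) = (27657*(-1/2528) + 38215)/(-27223) = (-27657/2528 + 38215)*(-1/27223) = (96579863/2528)*(-1/27223) = -96579863/68819744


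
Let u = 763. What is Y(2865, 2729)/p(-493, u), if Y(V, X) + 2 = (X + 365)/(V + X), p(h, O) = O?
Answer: -4047/2134111 ≈ -0.0018963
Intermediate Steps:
Y(V, X) = -2 + (365 + X)/(V + X) (Y(V, X) = -2 + (X + 365)/(V + X) = -2 + (365 + X)/(V + X))
Y(2865, 2729)/p(-493, u) = ((365 - 1*2729 - 2*2865)/(2865 + 2729))/763 = ((365 - 2729 - 5730)/5594)*(1/763) = ((1/5594)*(-8094))*(1/763) = -4047/2797*1/763 = -4047/2134111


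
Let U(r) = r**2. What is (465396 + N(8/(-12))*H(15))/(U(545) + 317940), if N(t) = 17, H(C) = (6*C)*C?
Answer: 488346/614965 ≈ 0.79410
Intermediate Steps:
H(C) = 6*C**2
(465396 + N(8/(-12))*H(15))/(U(545) + 317940) = (465396 + 17*(6*15**2))/(545**2 + 317940) = (465396 + 17*(6*225))/(297025 + 317940) = (465396 + 17*1350)/614965 = (465396 + 22950)*(1/614965) = 488346*(1/614965) = 488346/614965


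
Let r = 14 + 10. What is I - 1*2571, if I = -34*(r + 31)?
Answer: -4441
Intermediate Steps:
r = 24
I = -1870 (I = -34*(24 + 31) = -34*55 = -1870)
I - 1*2571 = -1870 - 1*2571 = -1870 - 2571 = -4441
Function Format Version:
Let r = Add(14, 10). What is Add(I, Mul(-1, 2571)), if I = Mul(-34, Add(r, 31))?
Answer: -4441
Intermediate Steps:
r = 24
I = -1870 (I = Mul(-34, Add(24, 31)) = Mul(-34, 55) = -1870)
Add(I, Mul(-1, 2571)) = Add(-1870, Mul(-1, 2571)) = Add(-1870, -2571) = -4441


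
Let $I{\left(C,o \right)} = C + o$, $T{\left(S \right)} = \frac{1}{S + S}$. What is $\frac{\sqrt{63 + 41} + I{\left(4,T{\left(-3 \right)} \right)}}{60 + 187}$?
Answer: $\frac{23}{1482} + \frac{2 \sqrt{26}}{247} \approx 0.056807$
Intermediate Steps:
$T{\left(S \right)} = \frac{1}{2 S}$
$\frac{\sqrt{63 + 41} + I{\left(4,T{\left(-3 \right)} \right)}}{60 + 187} = \frac{\sqrt{63 + 41} + \left(4 + \frac{1}{2 \left(-3\right)}\right)}{60 + 187} = \frac{\sqrt{104} + \left(4 + \frac{1}{2} \left(- \frac{1}{3}\right)\right)}{247} = \left(2 \sqrt{26} + \left(4 - \frac{1}{6}\right)\right) \frac{1}{247} = \left(2 \sqrt{26} + \frac{23}{6}\right) \frac{1}{247} = \left(\frac{23}{6} + 2 \sqrt{26}\right) \frac{1}{247} = \frac{23}{1482} + \frac{2 \sqrt{26}}{247}$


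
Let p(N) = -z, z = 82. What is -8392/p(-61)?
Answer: 4196/41 ≈ 102.34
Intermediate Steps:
p(N) = -82 (p(N) = -1*82 = -82)
-8392/p(-61) = -8392/(-82) = -8392*(-1/82) = 4196/41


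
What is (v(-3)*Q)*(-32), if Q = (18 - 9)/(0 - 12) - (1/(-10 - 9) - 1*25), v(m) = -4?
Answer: 59104/19 ≈ 3110.7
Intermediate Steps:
Q = 1847/76 (Q = 9/(-12) - (1/(-19) - 25) = 9*(-1/12) - (-1/19 - 25) = -¾ - 1*(-476/19) = -¾ + 476/19 = 1847/76 ≈ 24.303)
(v(-3)*Q)*(-32) = -4*1847/76*(-32) = -1847/19*(-32) = 59104/19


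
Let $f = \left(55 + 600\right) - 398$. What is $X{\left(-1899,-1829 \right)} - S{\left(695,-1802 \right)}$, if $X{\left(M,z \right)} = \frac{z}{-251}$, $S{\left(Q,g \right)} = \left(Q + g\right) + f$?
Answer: $\frac{215179}{251} \approx 857.29$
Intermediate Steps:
$f = 257$ ($f = 655 - 398 = 257$)
$S{\left(Q,g \right)} = 257 + Q + g$ ($S{\left(Q,g \right)} = \left(Q + g\right) + 257 = 257 + Q + g$)
$X{\left(M,z \right)} = - \frac{z}{251}$ ($X{\left(M,z \right)} = z \left(- \frac{1}{251}\right) = - \frac{z}{251}$)
$X{\left(-1899,-1829 \right)} - S{\left(695,-1802 \right)} = \left(- \frac{1}{251}\right) \left(-1829\right) - \left(257 + 695 - 1802\right) = \frac{1829}{251} - -850 = \frac{1829}{251} + 850 = \frac{215179}{251}$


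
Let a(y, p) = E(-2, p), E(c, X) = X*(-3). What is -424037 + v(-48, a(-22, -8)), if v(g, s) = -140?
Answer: -424177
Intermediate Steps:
E(c, X) = -3*X
a(y, p) = -3*p
-424037 + v(-48, a(-22, -8)) = -424037 - 140 = -424177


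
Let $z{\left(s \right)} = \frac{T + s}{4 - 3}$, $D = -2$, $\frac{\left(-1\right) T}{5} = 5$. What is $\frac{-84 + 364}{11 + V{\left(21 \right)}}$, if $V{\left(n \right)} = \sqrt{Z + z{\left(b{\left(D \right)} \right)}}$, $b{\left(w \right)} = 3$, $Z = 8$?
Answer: $\frac{616}{27} - \frac{56 i \sqrt{14}}{27} \approx 22.815 - 7.7605 i$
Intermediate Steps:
$T = -25$ ($T = \left(-5\right) 5 = -25$)
$z{\left(s \right)} = -25 + s$ ($z{\left(s \right)} = \frac{-25 + s}{4 - 3} = \frac{-25 + s}{1} = \left(-25 + s\right) 1 = -25 + s$)
$V{\left(n \right)} = i \sqrt{14}$ ($V{\left(n \right)} = \sqrt{8 + \left(-25 + 3\right)} = \sqrt{8 - 22} = \sqrt{-14} = i \sqrt{14}$)
$\frac{-84 + 364}{11 + V{\left(21 \right)}} = \frac{-84 + 364}{11 + i \sqrt{14}} = \frac{280}{11 + i \sqrt{14}}$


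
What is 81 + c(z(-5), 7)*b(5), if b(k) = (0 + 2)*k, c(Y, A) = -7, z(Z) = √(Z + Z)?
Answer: 11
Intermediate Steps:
z(Z) = √2*√Z (z(Z) = √(2*Z) = √2*√Z)
b(k) = 2*k
81 + c(z(-5), 7)*b(5) = 81 - 14*5 = 81 - 7*10 = 81 - 70 = 11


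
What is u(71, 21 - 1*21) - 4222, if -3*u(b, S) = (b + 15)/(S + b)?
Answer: -899372/213 ≈ -4222.4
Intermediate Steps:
u(b, S) = -(15 + b)/(3*(S + b)) (u(b, S) = -(b + 15)/(3*(S + b)) = -(15 + b)/(3*(S + b)))
u(71, 21 - 1*21) - 4222 = (-5 - ⅓*71)/((21 - 1*21) + 71) - 4222 = (-5 - 71/3)/((21 - 21) + 71) - 4222 = -86/3/(0 + 71) - 4222 = -86/3/71 - 4222 = (1/71)*(-86/3) - 4222 = -86/213 - 4222 = -899372/213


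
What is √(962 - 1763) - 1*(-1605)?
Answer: 1605 + 3*I*√89 ≈ 1605.0 + 28.302*I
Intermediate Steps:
√(962 - 1763) - 1*(-1605) = √(-801) + 1605 = 3*I*√89 + 1605 = 1605 + 3*I*√89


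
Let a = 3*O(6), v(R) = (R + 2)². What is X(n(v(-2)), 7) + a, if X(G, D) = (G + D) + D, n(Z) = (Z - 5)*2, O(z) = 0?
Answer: 4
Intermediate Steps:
v(R) = (2 + R)²
n(Z) = -10 + 2*Z (n(Z) = (-5 + Z)*2 = -10 + 2*Z)
a = 0 (a = 3*0 = 0)
X(G, D) = G + 2*D (X(G, D) = (D + G) + D = G + 2*D)
X(n(v(-2)), 7) + a = ((-10 + 2*(2 - 2)²) + 2*7) + 0 = ((-10 + 2*0²) + 14) + 0 = ((-10 + 2*0) + 14) + 0 = ((-10 + 0) + 14) + 0 = (-10 + 14) + 0 = 4 + 0 = 4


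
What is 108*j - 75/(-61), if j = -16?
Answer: -105333/61 ≈ -1726.8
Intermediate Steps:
108*j - 75/(-61) = 108*(-16) - 75/(-61) = -1728 - 75*(-1/61) = -1728 + 75/61 = -105333/61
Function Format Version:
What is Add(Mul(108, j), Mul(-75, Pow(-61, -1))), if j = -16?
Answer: Rational(-105333, 61) ≈ -1726.8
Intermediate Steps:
Add(Mul(108, j), Mul(-75, Pow(-61, -1))) = Add(Mul(108, -16), Mul(-75, Pow(-61, -1))) = Add(-1728, Mul(-75, Rational(-1, 61))) = Add(-1728, Rational(75, 61)) = Rational(-105333, 61)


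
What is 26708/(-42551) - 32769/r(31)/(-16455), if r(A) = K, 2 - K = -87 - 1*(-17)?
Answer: -3360912929/5601413640 ≈ -0.60001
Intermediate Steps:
K = 72 (K = 2 - (-87 - 1*(-17)) = 2 - (-87 + 17) = 2 - 1*(-70) = 2 + 70 = 72)
r(A) = 72
26708/(-42551) - 32769/r(31)/(-16455) = 26708/(-42551) - 32769/72/(-16455) = 26708*(-1/42551) - 32769*1/72*(-1/16455) = -26708/42551 - 3641/8*(-1/16455) = -26708/42551 + 3641/131640 = -3360912929/5601413640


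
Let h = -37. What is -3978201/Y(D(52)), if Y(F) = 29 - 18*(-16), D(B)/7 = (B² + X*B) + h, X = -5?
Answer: -3978201/317 ≈ -12550.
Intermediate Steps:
D(B) = -259 - 35*B + 7*B² (D(B) = 7*((B² - 5*B) - 37) = 7*(-37 + B² - 5*B) = -259 - 35*B + 7*B²)
Y(F) = 317 (Y(F) = 29 + 288 = 317)
-3978201/Y(D(52)) = -3978201/317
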